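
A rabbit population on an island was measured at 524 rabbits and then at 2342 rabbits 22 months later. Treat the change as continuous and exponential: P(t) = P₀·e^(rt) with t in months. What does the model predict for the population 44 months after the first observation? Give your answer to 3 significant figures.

≈ 10,500 rabbits

r = ln(2342/524) / 22 ≈ 0.068058 per month
P(44) = 524 · e^(0.068058·44) = 524 · 19.97612 ≈ 10467.49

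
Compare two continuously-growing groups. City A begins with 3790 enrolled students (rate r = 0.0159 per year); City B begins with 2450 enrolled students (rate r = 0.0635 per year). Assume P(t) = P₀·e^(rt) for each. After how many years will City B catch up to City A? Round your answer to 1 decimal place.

3790·e^(0.0159t) = 2450·e^(0.0635t)
3790/2450 = e^((0.0635 − 0.0159)t) → ln(1.54694) = 0.0476·t
t = 0.43628 / 0.0476

t ≈ 9.2 years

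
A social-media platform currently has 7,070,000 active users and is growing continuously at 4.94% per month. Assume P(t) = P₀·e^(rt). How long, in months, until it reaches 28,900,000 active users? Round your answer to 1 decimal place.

t ≈ 28.5 months

28900000 = 7070000 · e^(0.0494·t)
t = ln(28900000/7070000) / 0.0494 = ln(4.08769) / 0.0494 = 1.40798 / 0.0494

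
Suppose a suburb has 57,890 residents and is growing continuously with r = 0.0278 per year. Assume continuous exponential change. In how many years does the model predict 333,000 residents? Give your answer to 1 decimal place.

333000 = 57890 · e^(0.0278·t)
t = ln(333000/57890) / 0.0278 = ln(5.75229) / 0.0278 = 1.7496 / 0.0278

t ≈ 62.9 years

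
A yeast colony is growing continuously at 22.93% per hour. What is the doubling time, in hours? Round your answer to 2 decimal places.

doubling time ≈ 3.02 hours

doubling time = ln(2) / |r| = 0.69315 / 0.2293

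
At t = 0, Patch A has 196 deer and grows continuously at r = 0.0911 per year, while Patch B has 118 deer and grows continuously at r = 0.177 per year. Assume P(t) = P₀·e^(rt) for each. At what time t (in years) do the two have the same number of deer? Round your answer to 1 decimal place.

196·e^(0.0911t) = 118·e^(0.177t)
196/118 = e^((0.177 − 0.0911)t) → ln(1.66102) = 0.0859·t
t = 0.50743 / 0.0859

t ≈ 5.9 years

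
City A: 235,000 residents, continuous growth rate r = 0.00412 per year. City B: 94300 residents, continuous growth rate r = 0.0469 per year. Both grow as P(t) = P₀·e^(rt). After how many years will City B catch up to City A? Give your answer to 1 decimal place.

t ≈ 21.3 years

235000·e^(0.00412t) = 94300·e^(0.0469t)
235000/94300 = e^((0.0469 − 0.00412)t) → ln(2.49205) = 0.04278·t
t = 0.9131 / 0.04278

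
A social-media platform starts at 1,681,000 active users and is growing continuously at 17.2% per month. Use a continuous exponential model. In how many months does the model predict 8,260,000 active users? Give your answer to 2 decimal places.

t ≈ 9.26 months

8260000 = 1681000 · e^(0.172·t)
t = ln(8260000/1681000) / 0.172 = ln(4.91374) / 0.172 = 1.59204 / 0.172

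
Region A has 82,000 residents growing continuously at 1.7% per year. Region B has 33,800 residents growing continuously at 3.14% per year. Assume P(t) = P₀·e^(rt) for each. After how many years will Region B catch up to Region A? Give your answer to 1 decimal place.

t ≈ 61.5 years

82000·e^(0.017t) = 33800·e^(0.0314t)
82000/33800 = e^((0.0314 − 0.017)t) → ln(2.42604) = 0.0144·t
t = 0.88626 / 0.0144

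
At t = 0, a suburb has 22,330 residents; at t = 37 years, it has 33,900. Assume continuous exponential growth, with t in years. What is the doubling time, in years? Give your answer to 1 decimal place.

doubling time ≈ 61.4 years

r = ln(33900/22330) / 37 = ln(1.51814) / 37 ≈ 0.011283 per year
doubling time = ln 2 / |r| = 0.69315 / 0.011283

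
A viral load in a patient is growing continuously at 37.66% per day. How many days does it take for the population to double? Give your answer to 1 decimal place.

doubling time = ln(2) / |r| = 0.69315 / 0.3766

doubling time ≈ 1.8 days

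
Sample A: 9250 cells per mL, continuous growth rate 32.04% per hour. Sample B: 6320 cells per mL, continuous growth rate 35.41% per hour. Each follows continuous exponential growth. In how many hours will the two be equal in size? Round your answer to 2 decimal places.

t ≈ 11.30 hours

9250·e^(0.3204t) = 6320·e^(0.3541t)
9250/6320 = e^((0.3541 − 0.3204)t) → ln(1.46361) = 0.0337·t
t = 0.3809 / 0.0337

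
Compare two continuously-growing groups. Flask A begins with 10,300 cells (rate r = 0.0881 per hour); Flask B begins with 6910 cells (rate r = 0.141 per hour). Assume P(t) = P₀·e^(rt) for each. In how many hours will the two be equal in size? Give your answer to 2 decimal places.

t ≈ 7.55 hours

10300·e^(0.0881t) = 6910·e^(0.141t)
10300/6910 = e^((0.141 − 0.0881)t) → ln(1.49059) = 0.0529·t
t = 0.39917 / 0.0529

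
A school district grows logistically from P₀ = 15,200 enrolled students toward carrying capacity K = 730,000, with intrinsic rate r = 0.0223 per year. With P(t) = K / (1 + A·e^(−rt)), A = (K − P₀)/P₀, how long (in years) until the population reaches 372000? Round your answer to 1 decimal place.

t ≈ 174.4 years

A = (730000 − 15200)/15200 = 47.02632
372000 = 730000/(1 + 47.02632·e^(−0.0223t)) → 1 + 47.02632·e^(−0.0223t) = 1.96237
e^(−0.0223t) = 0.020464 → t = ln(48.86533)/0.0223 = 3.88907/0.0223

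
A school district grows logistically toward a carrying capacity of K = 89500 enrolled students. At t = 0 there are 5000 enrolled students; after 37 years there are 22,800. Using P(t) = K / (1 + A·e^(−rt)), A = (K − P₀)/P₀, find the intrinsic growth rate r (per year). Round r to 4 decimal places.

r ≈ 0.0474 per year

A = (89500 − 5000)/5000 = 16.9
22800 = 89500/(1 + 16.9·e^(−r·37)) → e^(−37r) = (3.92544 − 1)/16.9 = 0.173103
r = −ln(0.173103)/37 = 1.75387/37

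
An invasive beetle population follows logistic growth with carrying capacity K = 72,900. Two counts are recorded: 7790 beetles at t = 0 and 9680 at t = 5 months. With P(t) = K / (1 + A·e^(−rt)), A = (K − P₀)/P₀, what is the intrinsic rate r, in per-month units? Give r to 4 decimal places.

A = (72900 − 7790)/7790 = 8.35815
9680 = 72900/(1 + 8.35815·e^(−r·5)) → e^(−5r) = (7.53099 − 1)/8.35815 = 0.781392
r = −ln(0.781392)/5 = 0.24668/5

r ≈ 0.0493 per month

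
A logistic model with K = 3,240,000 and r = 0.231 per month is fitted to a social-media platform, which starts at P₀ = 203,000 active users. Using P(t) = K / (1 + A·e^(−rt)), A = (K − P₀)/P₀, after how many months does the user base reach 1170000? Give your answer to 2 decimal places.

t ≈ 9.24 months

A = (3240000 − 203000)/203000 = 14.96059
1170000 = 3240000/(1 + 14.96059·e^(−0.231t)) → 1 + 14.96059·e^(−0.231t) = 2.76923
e^(−0.231t) = 0.118259 → t = ln(8.45599)/0.231 = 2.13487/0.231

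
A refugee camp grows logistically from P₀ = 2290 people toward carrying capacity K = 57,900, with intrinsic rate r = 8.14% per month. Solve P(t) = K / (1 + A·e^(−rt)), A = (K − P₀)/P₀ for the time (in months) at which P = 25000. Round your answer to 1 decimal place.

t ≈ 35.8 months

A = (57900 − 2290)/2290 = 24.28384
25000 = 57900/(1 + 24.28384·e^(−0.0814t)) → 1 + 24.28384·e^(−0.0814t) = 2.316
e^(−0.0814t) = 0.054192 → t = ln(18.45277)/0.0814 = 2.91521/0.0814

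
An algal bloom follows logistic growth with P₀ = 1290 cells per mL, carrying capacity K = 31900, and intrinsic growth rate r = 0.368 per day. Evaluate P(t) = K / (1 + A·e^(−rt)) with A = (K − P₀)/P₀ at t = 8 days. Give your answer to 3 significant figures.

≈ 14,200 cells per mL

A = (31900 − 1290)/1290 = 23.72868
P(8) = 31900 / (1 + 23.72868·e^(−0.368·8)) = 31900 / (1 + 23.72868·0.052655)
= 31900 / 2.24943 ≈ 14181.39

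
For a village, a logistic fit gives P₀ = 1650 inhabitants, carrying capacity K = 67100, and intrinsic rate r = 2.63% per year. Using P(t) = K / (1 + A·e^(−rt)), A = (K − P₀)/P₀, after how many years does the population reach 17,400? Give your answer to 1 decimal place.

A = (67100 − 1650)/1650 = 39.66667
17400 = 67100/(1 + 39.66667·e^(−0.0263t)) → 1 + 39.66667·e^(−0.0263t) = 3.85632
e^(−0.0263t) = 0.072008 → t = ln(13.88732)/0.0263 = 2.63098/0.0263

t ≈ 100.0 years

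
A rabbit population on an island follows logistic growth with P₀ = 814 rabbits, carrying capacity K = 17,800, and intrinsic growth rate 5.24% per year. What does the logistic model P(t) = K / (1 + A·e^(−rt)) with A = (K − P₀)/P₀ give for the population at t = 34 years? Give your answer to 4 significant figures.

≈ 3,944 rabbits

A = (17800 − 814)/814 = 20.86732
P(34) = 17800 / (1 + 20.86732·e^(−0.0524·34)) = 17800 / (1 + 20.86732·0.168369)
= 17800 / 4.5134 ≈ 3943.81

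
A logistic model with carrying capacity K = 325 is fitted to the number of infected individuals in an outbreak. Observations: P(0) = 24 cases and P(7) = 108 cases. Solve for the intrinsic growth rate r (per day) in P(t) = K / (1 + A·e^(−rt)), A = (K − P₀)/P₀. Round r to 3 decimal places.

r ≈ 0.262 per day

A = (325 − 24)/24 = 12.54167
108 = 325/(1 + 12.54167·e^(−r·7)) → e^(−7r) = (3.00926 − 1)/12.54167 = 0.160207
r = −ln(0.160207)/7 = 1.83129/7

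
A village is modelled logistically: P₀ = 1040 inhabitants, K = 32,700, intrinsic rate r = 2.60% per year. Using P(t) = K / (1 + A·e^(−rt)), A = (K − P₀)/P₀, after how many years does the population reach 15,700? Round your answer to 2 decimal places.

A = (32700 − 1040)/1040 = 30.44231
15700 = 32700/(1 + 30.44231·e^(−0.026t)) → 1 + 30.44231·e^(−0.026t) = 2.0828
e^(−0.026t) = 0.035569 → t = ln(28.11437)/0.026 = 3.33628/0.026

t ≈ 128.32 years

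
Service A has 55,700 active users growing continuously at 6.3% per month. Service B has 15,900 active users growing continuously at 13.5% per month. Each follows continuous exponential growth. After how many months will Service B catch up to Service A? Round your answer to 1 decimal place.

t ≈ 17.4 months

55700·e^(0.063t) = 15900·e^(0.135t)
55700/15900 = e^((0.135 − 0.063)t) → ln(3.50314) = 0.072·t
t = 1.25366 / 0.072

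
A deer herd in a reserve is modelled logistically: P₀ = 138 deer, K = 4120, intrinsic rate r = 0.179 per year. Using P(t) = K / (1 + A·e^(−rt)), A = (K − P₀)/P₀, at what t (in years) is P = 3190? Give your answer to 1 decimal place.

A = (4120 − 138)/138 = 28.85507
3190 = 4120/(1 + 28.85507·e^(−0.179t)) → 1 + 28.85507·e^(−0.179t) = 1.29154
e^(−0.179t) = 0.010103 → t = ln(98.976)/0.179 = 4.59488/0.179

t ≈ 25.7 years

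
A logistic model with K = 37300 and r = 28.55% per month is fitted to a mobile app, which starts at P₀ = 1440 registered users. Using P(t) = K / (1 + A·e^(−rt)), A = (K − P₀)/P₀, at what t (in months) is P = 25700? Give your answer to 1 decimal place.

A = (37300 − 1440)/1440 = 24.90278
25700 = 37300/(1 + 24.90278·e^(−0.2855t)) → 1 + 24.90278·e^(−0.2855t) = 1.45136
e^(−0.2855t) = 0.018125 → t = ln(55.17253)/0.2855 = 4.01047/0.2855

t ≈ 14.0 months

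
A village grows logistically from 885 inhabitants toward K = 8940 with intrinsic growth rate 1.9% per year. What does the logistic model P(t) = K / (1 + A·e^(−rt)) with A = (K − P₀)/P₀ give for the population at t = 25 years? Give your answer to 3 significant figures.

≈ 1,340 inhabitants

A = (8940 − 885)/885 = 9.10169
P(25) = 8940 / (1 + 9.10169·e^(−0.019·25)) = 8940 / (1 + 9.10169·0.621885)
= 8940 / 6.66021 ≈ 1342.3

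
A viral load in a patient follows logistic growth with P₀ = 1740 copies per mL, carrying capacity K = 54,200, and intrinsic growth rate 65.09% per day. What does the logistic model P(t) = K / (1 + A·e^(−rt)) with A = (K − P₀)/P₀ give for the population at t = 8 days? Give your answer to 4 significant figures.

A = (54200 − 1740)/1740 = 30.14943
P(8) = 54200 / (1 + 30.14943·e^(−0.6509·8)) = 54200 / (1 + 30.14943·0.005477)
= 54200 / 1.16513 ≈ 46518.49

≈ 46,520 copies per mL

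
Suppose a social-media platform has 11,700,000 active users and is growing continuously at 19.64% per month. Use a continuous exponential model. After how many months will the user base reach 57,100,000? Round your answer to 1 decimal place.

57100000 = 11700000 · e^(0.1964·t)
t = ln(57100000/11700000) / 0.1964 = ln(4.88034) / 0.1964 = 1.58522 / 0.1964

t ≈ 8.1 months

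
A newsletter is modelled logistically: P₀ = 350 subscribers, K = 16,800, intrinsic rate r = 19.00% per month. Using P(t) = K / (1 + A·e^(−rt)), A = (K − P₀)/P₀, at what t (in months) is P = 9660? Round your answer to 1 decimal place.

t ≈ 21.9 months

A = (16800 − 350)/350 = 47
9660 = 16800/(1 + 47·e^(−0.19t)) → 1 + 47·e^(−0.19t) = 1.73913
e^(−0.19t) = 0.015726 → t = ln(63.58824)/0.19 = 4.15243/0.19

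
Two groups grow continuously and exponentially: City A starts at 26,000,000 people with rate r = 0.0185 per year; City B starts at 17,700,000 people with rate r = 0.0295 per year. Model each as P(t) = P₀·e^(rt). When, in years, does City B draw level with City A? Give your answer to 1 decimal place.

26000000·e^(0.0185t) = 17700000·e^(0.0295t)
26000000/17700000 = e^((0.0295 − 0.0185)t) → ln(1.46893) = 0.011·t
t = 0.38453 / 0.011

t ≈ 35.0 years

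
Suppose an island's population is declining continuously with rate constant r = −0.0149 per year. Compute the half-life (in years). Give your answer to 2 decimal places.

half-life = ln(2) / |r| = 0.69315 / 0.0149

half-life ≈ 46.52 years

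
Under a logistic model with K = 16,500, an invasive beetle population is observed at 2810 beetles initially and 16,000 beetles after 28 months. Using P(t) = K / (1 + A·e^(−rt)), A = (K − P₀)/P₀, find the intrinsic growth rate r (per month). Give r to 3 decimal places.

A = (16500 − 2810)/2810 = 4.87189
16000 = 16500/(1 + 4.87189·e^(−r·28)) → e^(−28r) = (1.03125 − 1)/4.87189 = 0.006414
r = −ln(0.006414)/28 = 5.04922/28

r ≈ 0.180 per month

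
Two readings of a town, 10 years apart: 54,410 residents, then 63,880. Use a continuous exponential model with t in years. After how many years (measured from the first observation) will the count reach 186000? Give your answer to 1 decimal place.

t ≈ 76.6 years

r = ln(63880/54410) / 10 ≈ 0.016046 per year
t = ln(186000/54410) / r = 1.2292 / 0.016046 ≈ 76.605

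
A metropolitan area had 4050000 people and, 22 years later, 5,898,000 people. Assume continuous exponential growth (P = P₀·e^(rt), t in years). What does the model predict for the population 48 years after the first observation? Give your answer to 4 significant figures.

r = ln(5898000/4050000) / 22 ≈ 0.017086 per year
P(48) = 4050000 · e^(0.017086·48) = 4050000 · 2.27081 ≈ 9196790.32

≈ 9,197,000 people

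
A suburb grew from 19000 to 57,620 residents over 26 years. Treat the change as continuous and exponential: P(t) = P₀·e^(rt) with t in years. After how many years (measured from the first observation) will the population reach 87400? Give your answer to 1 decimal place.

r = ln(57620/19000) / 26 ≈ 0.04267 per year
t = ln(87400/19000) / r = 1.52606 / 0.04267 ≈ 35.764

t ≈ 35.8 years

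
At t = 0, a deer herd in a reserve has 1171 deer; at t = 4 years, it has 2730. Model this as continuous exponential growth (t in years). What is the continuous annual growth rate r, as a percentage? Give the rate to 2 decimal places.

2730 = 1171 · e^(r·4)
e^(4r) = 2730/1171 = 2.33134
r = ln(2.33134) / 4 = 0.84644 / 4

r ≈ 21.16% per year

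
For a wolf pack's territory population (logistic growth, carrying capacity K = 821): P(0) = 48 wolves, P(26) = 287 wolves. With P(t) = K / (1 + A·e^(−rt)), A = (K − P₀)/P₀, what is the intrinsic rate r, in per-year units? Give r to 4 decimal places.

A = (821 − 48)/48 = 16.10417
287 = 821/(1 + 16.10417·e^(−r·26)) → e^(−26r) = (2.86063 − 1)/16.10417 = 0.115537
r = −ln(0.115537)/26 = 2.15816/26

r ≈ 0.0830 per year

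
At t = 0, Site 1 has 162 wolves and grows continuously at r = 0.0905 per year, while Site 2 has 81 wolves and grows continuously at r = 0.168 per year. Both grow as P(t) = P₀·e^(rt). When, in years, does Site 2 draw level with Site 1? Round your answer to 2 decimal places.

t ≈ 8.94 years

162·e^(0.0905t) = 81·e^(0.168t)
162/81 = e^((0.168 − 0.0905)t) → ln(2) = 0.0775·t
t = 0.69315 / 0.0775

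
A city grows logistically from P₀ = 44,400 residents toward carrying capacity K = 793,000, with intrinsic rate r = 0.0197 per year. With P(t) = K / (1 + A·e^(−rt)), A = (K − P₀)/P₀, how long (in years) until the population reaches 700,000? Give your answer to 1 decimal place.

t ≈ 245.9 years

A = (793000 − 44400)/44400 = 16.86036
700000 = 793000/(1 + 16.86036·e^(−0.0197t)) → 1 + 16.86036·e^(−0.0197t) = 1.13286
e^(−0.0197t) = 0.00788 → t = ln(126.90594)/0.0197 = 4.84345/0.0197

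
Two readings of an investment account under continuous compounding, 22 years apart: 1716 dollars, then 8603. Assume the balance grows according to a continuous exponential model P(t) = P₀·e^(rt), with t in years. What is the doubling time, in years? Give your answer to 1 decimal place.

doubling time ≈ 9.5 years

r = ln(8603/1716) / 22 = ln(5.0134) / 22 ≈ 0.073278 per year
doubling time = ln 2 / |r| = 0.69315 / 0.073278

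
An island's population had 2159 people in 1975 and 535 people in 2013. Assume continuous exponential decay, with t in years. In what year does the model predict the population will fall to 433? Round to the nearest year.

r = ln(535/2159) / 38 = -1.39513/38 ≈ -0.036714 per year
t = ln(433/2159) / r = -1.60666/-0.036714 ≈ 43.76 years after 1975

year 2019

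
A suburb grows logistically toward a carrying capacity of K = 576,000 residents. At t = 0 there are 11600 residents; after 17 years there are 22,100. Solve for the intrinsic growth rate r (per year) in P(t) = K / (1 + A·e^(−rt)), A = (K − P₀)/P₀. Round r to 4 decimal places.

r ≈ 0.0390 per year

A = (576000 − 11600)/11600 = 48.65517
22100 = 576000/(1 + 48.65517·e^(−r·17)) → e^(−17r) = (26.06335 − 1)/48.65517 = 0.515122
r = −ln(0.515122)/17 = 0.66335/17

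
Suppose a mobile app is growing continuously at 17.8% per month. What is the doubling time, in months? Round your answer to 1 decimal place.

doubling time = ln(2) / |r| = 0.69315 / 0.178

doubling time ≈ 3.9 months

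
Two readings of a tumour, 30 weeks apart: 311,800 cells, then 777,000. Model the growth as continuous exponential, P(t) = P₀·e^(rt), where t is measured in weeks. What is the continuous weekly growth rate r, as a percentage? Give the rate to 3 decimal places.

r ≈ 3.044% per week

777000 = 311800 · e^(r·30)
e^(30r) = 777000/311800 = 2.49198
r = ln(2.49198) / 30 = 0.91308 / 30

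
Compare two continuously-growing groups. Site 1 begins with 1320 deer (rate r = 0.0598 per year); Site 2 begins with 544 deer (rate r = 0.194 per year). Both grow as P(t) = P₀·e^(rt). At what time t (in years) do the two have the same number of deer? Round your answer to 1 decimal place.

1320·e^(0.0598t) = 544·e^(0.194t)
1320/544 = e^((0.194 − 0.0598)t) → ln(2.42647) = 0.1342·t
t = 0.88644 / 0.1342

t ≈ 6.6 years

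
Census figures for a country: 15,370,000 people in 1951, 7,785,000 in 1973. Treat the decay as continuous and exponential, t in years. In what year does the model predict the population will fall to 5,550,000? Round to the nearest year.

year 1984

r = ln(7785000/15370000) / 22 = -0.68022/22 ≈ -0.030919 per year
t = ln(5550000/15370000) / r = -1.01862/-0.030919 ≈ 32.94 years after 1951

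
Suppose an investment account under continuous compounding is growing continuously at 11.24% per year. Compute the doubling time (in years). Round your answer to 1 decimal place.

doubling time = ln(2) / |r| = 0.69315 / 0.1124

doubling time ≈ 6.2 years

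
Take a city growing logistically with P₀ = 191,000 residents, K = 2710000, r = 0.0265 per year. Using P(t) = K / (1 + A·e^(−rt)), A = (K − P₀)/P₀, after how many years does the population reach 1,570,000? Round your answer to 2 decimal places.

t ≈ 109.41 years

A = (2710000 − 191000)/191000 = 13.18848
1570000 = 2710000/(1 + 13.18848·e^(−0.0265t)) → 1 + 13.18848·e^(−0.0265t) = 1.72611
e^(−0.0265t) = 0.055057 → t = ln(18.16308)/0.0265 = 2.89939/0.0265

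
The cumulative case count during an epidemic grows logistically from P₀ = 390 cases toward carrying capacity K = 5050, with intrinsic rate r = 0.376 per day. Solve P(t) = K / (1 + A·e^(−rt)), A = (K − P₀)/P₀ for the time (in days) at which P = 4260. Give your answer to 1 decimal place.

A = (5050 − 390)/390 = 11.94872
4260 = 5050/(1 + 11.94872·e^(−0.376t)) → 1 + 11.94872·e^(−0.376t) = 1.18545
e^(−0.376t) = 0.01552 → t = ln(64.43233)/0.376 = 4.16562/0.376

t ≈ 11.1 days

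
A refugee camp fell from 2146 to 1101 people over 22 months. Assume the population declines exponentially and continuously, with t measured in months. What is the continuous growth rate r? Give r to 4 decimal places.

1101 = 2146 · e^(r·22)
e^(22r) = 1101/2146 = 0.51305
r = ln(0.51305) / 22 = -0.66739 / 22

r ≈ -0.0303 per month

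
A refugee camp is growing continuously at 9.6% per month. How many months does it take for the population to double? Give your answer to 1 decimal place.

doubling time = ln(2) / |r| = 0.69315 / 0.096

doubling time ≈ 7.2 months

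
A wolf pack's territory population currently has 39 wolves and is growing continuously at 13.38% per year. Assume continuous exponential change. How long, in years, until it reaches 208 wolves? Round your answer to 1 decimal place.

t ≈ 12.5 years

208 = 39 · e^(0.1338·t)
t = ln(208/39) / 0.1338 = ln(5.33333) / 0.1338 = 1.67398 / 0.1338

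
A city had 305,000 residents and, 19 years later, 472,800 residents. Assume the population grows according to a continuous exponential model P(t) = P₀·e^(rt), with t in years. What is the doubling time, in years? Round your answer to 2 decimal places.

r = ln(472800/305000) / 19 = ln(1.55016) / 19 ≈ 0.023072 per year
doubling time = ln 2 / |r| = 0.69315 / 0.023072

doubling time ≈ 30.04 years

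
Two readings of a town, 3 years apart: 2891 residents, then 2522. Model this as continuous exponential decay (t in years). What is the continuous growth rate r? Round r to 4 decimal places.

2522 = 2891 · e^(r·3)
e^(3r) = 2522/2891 = 0.87236
r = ln(0.87236) / 3 = -0.13655 / 3

r ≈ -0.0455 per year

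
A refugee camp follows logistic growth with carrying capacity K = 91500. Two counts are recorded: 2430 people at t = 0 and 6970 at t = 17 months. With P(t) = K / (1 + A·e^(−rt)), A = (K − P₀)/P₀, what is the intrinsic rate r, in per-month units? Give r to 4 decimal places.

r ≈ 0.0651 per month

A = (91500 − 2430)/2430 = 36.65432
6970 = 91500/(1 + 36.65432·e^(−r·17)) → e^(−17r) = (13.12769 − 1)/36.65432 = 0.330867
r = −ln(0.330867)/17 = 1.10604/17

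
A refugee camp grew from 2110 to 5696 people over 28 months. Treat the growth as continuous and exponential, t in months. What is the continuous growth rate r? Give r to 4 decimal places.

r ≈ 0.0355 per month

5696 = 2110 · e^(r·28)
e^(28r) = 5696/2110 = 2.69953
r = ln(2.69953) / 28 = 0.99308 / 28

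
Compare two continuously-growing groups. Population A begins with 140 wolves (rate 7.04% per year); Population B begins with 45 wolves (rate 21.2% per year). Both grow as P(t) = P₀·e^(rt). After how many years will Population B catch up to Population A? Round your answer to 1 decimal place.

t ≈ 8.0 years

140·e^(0.0704t) = 45·e^(0.212t)
140/45 = e^((0.212 − 0.0704)t) → ln(3.11111) = 0.1416·t
t = 1.13498 / 0.1416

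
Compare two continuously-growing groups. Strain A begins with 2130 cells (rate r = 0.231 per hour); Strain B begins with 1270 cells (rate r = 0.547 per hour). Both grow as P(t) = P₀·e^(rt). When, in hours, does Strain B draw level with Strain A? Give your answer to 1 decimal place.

t ≈ 1.6 hours

2130·e^(0.231t) = 1270·e^(0.547t)
2130/1270 = e^((0.547 − 0.231)t) → ln(1.67717) = 0.316·t
t = 0.51711 / 0.316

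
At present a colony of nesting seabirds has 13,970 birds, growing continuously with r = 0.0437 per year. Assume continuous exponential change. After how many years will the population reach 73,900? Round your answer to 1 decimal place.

t ≈ 38.1 years

73900 = 13970 · e^(0.0437·t)
t = ln(73900/13970) / 0.0437 = ln(5.28991) / 0.0437 = 1.6658 / 0.0437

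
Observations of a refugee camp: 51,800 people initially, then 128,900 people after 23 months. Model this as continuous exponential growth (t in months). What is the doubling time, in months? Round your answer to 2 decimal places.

r = ln(128900/51800) / 23 = ln(2.48842) / 23 ≈ 0.039637 per month
doubling time = ln 2 / |r| = 0.69315 / 0.039637

doubling time ≈ 17.49 months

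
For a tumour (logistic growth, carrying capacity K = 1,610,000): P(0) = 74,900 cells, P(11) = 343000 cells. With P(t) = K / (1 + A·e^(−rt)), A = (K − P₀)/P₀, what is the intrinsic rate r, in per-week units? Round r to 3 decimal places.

A = (1610000 − 74900)/74900 = 20.49533
343000 = 1610000/(1 + 20.49533·e^(−r·11)) → e^(−11r) = (4.69388 − 1)/20.49533 = 0.18023
r = −ln(0.18023)/11 = 1.71352/11

r ≈ 0.156 per week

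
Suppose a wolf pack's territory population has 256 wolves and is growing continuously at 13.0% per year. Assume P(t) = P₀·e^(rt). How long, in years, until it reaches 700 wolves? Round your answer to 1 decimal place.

t ≈ 7.7 years

700 = 256 · e^(0.13·t)
t = ln(700/256) / 0.13 = ln(2.73438) / 0.13 = 1.0059 / 0.13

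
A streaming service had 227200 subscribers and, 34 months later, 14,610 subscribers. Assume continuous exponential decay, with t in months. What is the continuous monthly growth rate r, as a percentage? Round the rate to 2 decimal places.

r ≈ -8.07% per month

14610 = 227200 · e^(r·34)
e^(34r) = 14610/227200 = 0.0643
r = ln(0.0643) / 34 = -2.74412 / 34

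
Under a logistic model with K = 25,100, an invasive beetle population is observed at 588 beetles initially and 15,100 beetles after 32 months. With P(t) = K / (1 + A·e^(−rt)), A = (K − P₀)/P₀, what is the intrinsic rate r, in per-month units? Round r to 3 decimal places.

r ≈ 0.129 per month

A = (25100 − 588)/588 = 41.68707
15100 = 25100/(1 + 41.68707·e^(−r·32)) → e^(−32r) = (1.66225 − 1)/41.68707 = 0.015886
r = −ln(0.015886)/32 = 4.1423/32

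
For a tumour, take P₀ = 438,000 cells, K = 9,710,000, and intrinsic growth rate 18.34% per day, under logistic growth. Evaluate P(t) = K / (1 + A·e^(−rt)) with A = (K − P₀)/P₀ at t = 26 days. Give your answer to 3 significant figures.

≈ 8,230,000 cells

A = (9710000 − 438000)/438000 = 21.16895
P(26) = 9710000 / (1 + 21.16895·e^(−0.1834·26)) = 9710000 / (1 + 21.16895·0.008494)
= 9710000 / 1.17981 ≈ 8230151.27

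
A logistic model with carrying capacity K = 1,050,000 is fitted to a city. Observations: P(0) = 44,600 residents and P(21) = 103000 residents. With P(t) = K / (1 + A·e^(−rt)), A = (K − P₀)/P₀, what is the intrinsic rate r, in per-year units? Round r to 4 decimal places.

r ≈ 0.0427 per year

A = (1050000 − 44600)/44600 = 22.5426
103000 = 1050000/(1 + 22.5426·e^(−r·21)) → e^(−21r) = (10.19417 − 1)/22.5426 = 0.407858
r = −ln(0.407858)/21 = 0.89684/21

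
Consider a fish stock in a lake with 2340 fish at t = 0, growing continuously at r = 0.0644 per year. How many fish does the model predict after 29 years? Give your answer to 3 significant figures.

P(29) = 2340 · e^(0.0644·29) = 2340 · e^(1.8676)
= 2340 · 6.47274 ≈ 15146.22

≈ 15,100 fish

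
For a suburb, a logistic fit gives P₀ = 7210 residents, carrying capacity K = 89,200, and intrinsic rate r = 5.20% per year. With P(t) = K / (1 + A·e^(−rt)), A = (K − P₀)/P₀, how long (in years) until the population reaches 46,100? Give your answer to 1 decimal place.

A = (89200 − 7210)/7210 = 11.37171
46100 = 89200/(1 + 11.37171·e^(−0.052t)) → 1 + 11.37171·e^(−0.052t) = 1.93492
e^(−0.052t) = 0.082215 → t = ln(12.16324)/0.052 = 2.49842/0.052

t ≈ 48.0 years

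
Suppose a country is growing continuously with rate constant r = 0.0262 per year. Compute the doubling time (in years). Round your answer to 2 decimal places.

doubling time = ln(2) / |r| = 0.69315 / 0.0262

doubling time ≈ 26.46 years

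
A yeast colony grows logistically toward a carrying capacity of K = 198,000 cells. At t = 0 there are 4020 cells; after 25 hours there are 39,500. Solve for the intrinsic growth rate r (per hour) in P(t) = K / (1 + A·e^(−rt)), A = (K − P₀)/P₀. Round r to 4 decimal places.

A = (198000 − 4020)/4020 = 48.25373
39500 = 198000/(1 + 48.25373·e^(−r·25)) → e^(−25r) = (5.01266 − 1)/48.25373 = 0.083157
r = −ln(0.083157)/25 = 2.48702/25

r ≈ 0.0995 per hour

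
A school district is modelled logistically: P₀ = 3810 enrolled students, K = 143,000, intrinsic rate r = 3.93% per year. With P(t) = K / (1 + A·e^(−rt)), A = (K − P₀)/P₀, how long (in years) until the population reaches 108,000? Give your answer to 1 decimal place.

A = (143000 − 3810)/3810 = 36.53281
108000 = 143000/(1 + 36.53281·e^(−0.0393t)) → 1 + 36.53281·e^(−0.0393t) = 1.32407
e^(−0.0393t) = 0.008871 → t = ln(112.72981)/0.0393 = 4.72499/0.0393

t ≈ 120.2 years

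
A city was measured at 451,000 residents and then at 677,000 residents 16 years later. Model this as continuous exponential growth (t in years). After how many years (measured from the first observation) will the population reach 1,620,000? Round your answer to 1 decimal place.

t ≈ 50.4 years

r = ln(677000/451000) / 16 ≈ 0.025388 per year
t = ln(1620000/451000) / r = 1.27871 / 0.025388 ≈ 50.367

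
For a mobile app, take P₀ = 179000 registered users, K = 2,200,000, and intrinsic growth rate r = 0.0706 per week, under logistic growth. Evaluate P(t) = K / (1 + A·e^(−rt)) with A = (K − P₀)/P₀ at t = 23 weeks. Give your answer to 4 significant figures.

A = (2200000 − 179000)/179000 = 11.2905
P(23) = 2200000 / (1 + 11.2905·e^(−0.0706·23)) = 2200000 / (1 + 11.2905·0.197148)
= 2200000 / 3.2259 ≈ 681979.95

≈ 682,000 registered users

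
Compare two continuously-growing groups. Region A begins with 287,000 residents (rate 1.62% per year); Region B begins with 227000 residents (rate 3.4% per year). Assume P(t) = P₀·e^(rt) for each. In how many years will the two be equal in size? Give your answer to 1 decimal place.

t ≈ 13.2 years

287000·e^(0.0162t) = 227000·e^(0.034t)
287000/227000 = e^((0.034 − 0.0162)t) → ln(1.26432) = 0.0178·t
t = 0.23453 / 0.0178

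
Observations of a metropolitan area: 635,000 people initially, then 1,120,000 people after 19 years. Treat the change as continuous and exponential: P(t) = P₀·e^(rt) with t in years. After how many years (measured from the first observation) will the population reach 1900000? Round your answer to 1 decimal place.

r = ln(1120000/635000) / 19 ≈ 0.029866 per year
t = ln(1900000/635000) / r = 1.09598 / 0.029866 ≈ 36.696

t ≈ 36.7 years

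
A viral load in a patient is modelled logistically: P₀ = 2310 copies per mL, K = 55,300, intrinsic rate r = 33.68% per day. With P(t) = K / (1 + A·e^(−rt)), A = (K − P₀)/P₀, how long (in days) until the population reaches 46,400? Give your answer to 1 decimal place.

A = (55300 − 2310)/2310 = 22.93939
46400 = 55300/(1 + 22.93939·e^(−0.3368t)) → 1 + 22.93939·e^(−0.3368t) = 1.19181
e^(−0.3368t) = 0.008362 → t = ln(119.59414)/0.3368 = 4.7841/0.3368

t ≈ 14.2 days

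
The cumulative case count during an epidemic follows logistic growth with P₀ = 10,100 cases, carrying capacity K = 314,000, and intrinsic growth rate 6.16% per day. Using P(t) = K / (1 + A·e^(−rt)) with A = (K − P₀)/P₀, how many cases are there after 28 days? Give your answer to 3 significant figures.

A = (314000 − 10100)/10100 = 30.08911
P(28) = 314000 / (1 + 30.08911·e^(−0.0616·28)) = 314000 / (1 + 30.08911·0.178209)
= 314000 / 6.36214 ≈ 49354.46

≈ 49,400 cases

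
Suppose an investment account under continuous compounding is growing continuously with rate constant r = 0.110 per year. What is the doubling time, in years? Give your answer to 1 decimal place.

doubling time = ln(2) / |r| = 0.69315 / 0.11

doubling time ≈ 6.3 years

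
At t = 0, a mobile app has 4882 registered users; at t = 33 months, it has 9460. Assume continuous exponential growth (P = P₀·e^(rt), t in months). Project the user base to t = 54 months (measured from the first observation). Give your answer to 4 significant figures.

≈ 14,410 registered users

r = ln(9460/4882) / 33 ≈ 0.020046 per month
P(54) = 4882 · e^(0.020046·54) = 4882 · 2.952 ≈ 14411.67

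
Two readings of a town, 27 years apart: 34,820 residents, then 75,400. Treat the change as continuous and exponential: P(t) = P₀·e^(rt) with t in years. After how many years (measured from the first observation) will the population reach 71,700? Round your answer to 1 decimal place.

r = ln(75400/34820) / 27 ≈ 0.028615 per year
t = ln(71700/34820) / r = 0.7223 / 0.028615 ≈ 25.242

t ≈ 25.2 years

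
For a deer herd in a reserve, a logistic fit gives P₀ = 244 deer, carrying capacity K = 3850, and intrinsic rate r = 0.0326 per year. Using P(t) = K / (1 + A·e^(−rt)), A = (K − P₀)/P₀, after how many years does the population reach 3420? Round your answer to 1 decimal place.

t ≈ 146.2 years

A = (3850 − 244)/244 = 14.77869
3420 = 3850/(1 + 14.77869·e^(−0.0326t)) → 1 + 14.77869·e^(−0.0326t) = 1.12573
e^(−0.0326t) = 0.008508 → t = ln(117.54213)/0.0326 = 4.7668/0.0326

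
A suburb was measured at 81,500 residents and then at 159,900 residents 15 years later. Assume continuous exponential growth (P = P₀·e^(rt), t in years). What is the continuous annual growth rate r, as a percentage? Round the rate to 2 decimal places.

r ≈ 4.49% per year

159900 = 81500 · e^(r·15)
e^(15r) = 159900/81500 = 1.96196
r = ln(1.96196) / 15 = 0.67395 / 15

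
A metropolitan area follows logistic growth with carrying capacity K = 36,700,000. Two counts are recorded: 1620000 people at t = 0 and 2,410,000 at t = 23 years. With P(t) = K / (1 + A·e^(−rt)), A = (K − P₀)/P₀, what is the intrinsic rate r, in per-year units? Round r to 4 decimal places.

A = (36700000 − 1620000)/1620000 = 21.65432
2410000 = 36700000/(1 + 21.65432·e^(−r·23)) → e^(−23r) = (15.22822 − 1)/21.65432 = 0.657061
r = −ln(0.657061)/23 = 0.41998/23

r ≈ 0.0183 per year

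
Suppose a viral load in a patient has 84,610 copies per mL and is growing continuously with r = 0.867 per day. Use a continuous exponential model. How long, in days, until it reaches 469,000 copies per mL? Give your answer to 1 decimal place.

469000 = 84610 · e^(0.867·t)
t = ln(469000/84610) / 0.867 = ln(5.54308) / 0.867 = 1.71255 / 0.867

t ≈ 2.0 days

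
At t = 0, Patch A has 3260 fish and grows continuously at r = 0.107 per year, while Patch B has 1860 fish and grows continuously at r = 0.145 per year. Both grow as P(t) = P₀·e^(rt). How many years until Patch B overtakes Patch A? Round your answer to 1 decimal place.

3260·e^(0.107t) = 1860·e^(0.145t)
3260/1860 = e^((0.145 − 0.107)t) → ln(1.75269) = 0.038·t
t = 0.56115 / 0.038

t ≈ 14.8 years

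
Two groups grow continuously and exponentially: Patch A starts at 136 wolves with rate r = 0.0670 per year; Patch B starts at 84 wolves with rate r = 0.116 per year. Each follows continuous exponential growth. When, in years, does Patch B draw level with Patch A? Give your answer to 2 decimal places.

t ≈ 9.83 years

136·e^(0.067t) = 84·e^(0.116t)
136/84 = e^((0.116 − 0.067)t) → ln(1.61905) = 0.049·t
t = 0.48184 / 0.049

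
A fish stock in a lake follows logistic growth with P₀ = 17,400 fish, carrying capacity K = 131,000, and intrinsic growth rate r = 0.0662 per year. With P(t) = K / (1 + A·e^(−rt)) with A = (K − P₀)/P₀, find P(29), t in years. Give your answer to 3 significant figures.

A = (131000 − 17400)/17400 = 6.52874
P(29) = 131000 / (1 + 6.52874·e^(−0.0662·29)) = 131000 / (1 + 6.52874·0.146636)
= 131000 / 1.95735 ≈ 66927.24

≈ 66,900 fish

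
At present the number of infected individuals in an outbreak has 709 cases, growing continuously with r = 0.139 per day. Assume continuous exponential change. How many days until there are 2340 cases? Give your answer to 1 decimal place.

t ≈ 8.6 days

2340 = 709 · e^(0.139·t)
t = ln(2340/709) / 0.139 = ln(3.30042) / 0.139 = 1.19405 / 0.139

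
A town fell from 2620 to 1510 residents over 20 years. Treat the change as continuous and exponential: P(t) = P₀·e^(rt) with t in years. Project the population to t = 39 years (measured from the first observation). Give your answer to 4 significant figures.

≈ 894.6 residents

r = ln(1510/2620) / 20 ≈ -0.027553 per year
P(39) = 2620 · e^(-0.027553·39) = 2620 · 0.34144 ≈ 894.58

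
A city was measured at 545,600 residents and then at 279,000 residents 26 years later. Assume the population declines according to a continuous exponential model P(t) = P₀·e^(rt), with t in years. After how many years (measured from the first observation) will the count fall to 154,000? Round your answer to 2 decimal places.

r = ln(279000/545600) / 26 ≈ -0.025795 per year
t = ln(154000/545600) / r = -1.26493 / -0.025795 ≈ 49.038

t ≈ 49.04 years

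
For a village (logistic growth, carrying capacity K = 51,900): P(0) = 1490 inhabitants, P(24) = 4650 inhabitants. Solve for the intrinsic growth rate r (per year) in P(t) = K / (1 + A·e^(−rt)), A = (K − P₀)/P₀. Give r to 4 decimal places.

A = (51900 − 1490)/1490 = 33.83221
4650 = 51900/(1 + 33.83221·e^(−r·24)) → e^(−24r) = (11.16129 − 1)/33.83221 = 0.300344
r = −ln(0.300344)/24 = 1.20283/24

r ≈ 0.0501 per year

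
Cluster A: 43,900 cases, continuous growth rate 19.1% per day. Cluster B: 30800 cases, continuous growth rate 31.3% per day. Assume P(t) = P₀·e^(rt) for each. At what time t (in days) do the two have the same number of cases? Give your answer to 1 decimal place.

43900·e^(0.191t) = 30800·e^(0.313t)
43900/30800 = e^((0.313 − 0.191)t) → ln(1.42532) = 0.122·t
t = 0.3544 / 0.122

t ≈ 2.9 days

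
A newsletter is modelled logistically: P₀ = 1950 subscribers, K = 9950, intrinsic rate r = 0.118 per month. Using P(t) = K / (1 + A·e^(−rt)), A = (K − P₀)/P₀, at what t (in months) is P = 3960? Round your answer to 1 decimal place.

A = (9950 − 1950)/1950 = 4.10256
3960 = 9950/(1 + 4.10256·e^(−0.118t)) → 1 + 4.10256·e^(−0.118t) = 2.51263
e^(−0.118t) = 0.368703 → t = ln(2.71221)/0.118 = 0.99776/0.118

t ≈ 8.5 months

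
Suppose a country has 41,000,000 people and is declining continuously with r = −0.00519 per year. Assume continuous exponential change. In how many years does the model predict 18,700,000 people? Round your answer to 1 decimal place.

t ≈ 151.3 years

18700000 = 41000000 · e^(-0.00519·t)
t = ln(18700000/41000000) / -0.00519 = ln(0.4561) / -0.00519 = -0.78505 / -0.00519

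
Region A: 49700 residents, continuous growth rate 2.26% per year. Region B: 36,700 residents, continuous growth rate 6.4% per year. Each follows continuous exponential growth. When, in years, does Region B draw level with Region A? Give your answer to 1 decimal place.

49700·e^(0.0226t) = 36700·e^(0.064t)
49700/36700 = e^((0.064 − 0.0226)t) → ln(1.35422) = 0.0414·t
t = 0.30323 / 0.0414

t ≈ 7.3 years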